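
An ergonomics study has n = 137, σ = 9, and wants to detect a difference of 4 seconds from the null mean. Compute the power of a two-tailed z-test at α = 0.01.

SE = σ/√n = 9/√137 = 0.769. Non-centrality λ = d/SE = 4/0.769 = 5.202. Power ≈ Φ(λ - z_{α/2}) = Φ(5.202 - 2.576) = Φ(2.626) = 0.996.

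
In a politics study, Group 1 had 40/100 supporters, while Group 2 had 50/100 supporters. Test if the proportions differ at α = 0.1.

p̂₁ = 0.4, p̂₂ = 0.5, pooled p̂ = 0.45. z = -1.421. Critical: ±1.645. Fail to reject H₀.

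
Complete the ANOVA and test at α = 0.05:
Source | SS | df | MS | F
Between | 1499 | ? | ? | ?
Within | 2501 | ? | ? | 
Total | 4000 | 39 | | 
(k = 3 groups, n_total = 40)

df_between = 2, df_within = 37. MS_between = 749.5, MS_within = 67.59. F = 11.088, F_crit ≈ 3.252. Reject H₀.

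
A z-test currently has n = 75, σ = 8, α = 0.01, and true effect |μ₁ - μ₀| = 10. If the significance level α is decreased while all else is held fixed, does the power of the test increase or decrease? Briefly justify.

Power decreases: a smaller α raises the critical value, so less of the H₁ sampling distribution falls in the rejection region.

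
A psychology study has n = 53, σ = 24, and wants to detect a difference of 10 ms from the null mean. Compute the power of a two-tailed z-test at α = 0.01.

SE = σ/√n = 24/√53 = 3.297. Non-centrality λ = d/SE = 10/3.297 = 3.033. Power ≈ Φ(λ - z_{α/2}) = Φ(3.033 - 2.576) = Φ(0.457) = 0.676.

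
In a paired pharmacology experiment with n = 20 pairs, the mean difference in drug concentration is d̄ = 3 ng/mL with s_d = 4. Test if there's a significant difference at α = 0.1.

t = d̄/(s_d/√n) = 3/(4/√20) = 3.354. df = 19, critical t = ±1.729. Reject H₀.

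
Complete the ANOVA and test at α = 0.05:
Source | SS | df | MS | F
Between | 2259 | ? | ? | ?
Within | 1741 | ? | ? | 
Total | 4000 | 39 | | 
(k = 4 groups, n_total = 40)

df_between = 3, df_within = 36. MS_between = 753.0, MS_within = 48.36. F = 15.57, F_crit ≈ 2.866. Reject H₀.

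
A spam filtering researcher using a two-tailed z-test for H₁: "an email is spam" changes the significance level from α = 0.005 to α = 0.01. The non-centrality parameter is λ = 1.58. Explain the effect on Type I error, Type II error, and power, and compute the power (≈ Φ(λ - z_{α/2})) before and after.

Increasing α from 0.005 to 0.01:
• Type I error rate increases (α is the Type I rate by definition).
• Critical value moves from z_{α/2} = 2.807 to 2.576, so power = Φ(λ - z_{α/2}) goes from Φ(1.58 - 2.807) = 0.11 to Φ(1.58 - 2.576) = 0.16.
• Type II error rate β = 1 - power therefore decreases (0.89 → 0.84).
Appropriate when false negatives are costly — here, a spam email lands in the inbox.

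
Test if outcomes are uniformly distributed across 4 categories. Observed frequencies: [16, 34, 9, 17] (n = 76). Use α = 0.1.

Expected = 19 each. χ² = Σ(O-E)²/E = 17.789. df = 3, critical value = 6.251. Reject H₀.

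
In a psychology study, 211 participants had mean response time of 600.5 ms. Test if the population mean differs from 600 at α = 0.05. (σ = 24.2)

z = (x̄ - μ₀)/(σ/√n) = (600.5 - 600)/(24.2/√211) = 0.3. Critical value: ±1.96. Since |0.3| ≤ 1.96, Fail to reject H₀.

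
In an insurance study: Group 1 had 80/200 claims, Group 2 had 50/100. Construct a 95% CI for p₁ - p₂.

p̂₁ = 0.4, p̂₂ = 0.5. Difference = -0.1. CI = (-0.219, 0.019)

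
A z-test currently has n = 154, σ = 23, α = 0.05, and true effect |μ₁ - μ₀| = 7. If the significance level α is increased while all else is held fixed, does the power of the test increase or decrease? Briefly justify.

Power increases: a larger α lowers the critical value, so more of the H₁ sampling distribution falls in the rejection region.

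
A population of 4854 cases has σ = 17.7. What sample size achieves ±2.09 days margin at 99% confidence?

Without FPC: n₀ = (2.576×17.7/2.09)² = 475.933. With FPC: n = n₀N/(n₀+N-1) = 433.5 → n = 434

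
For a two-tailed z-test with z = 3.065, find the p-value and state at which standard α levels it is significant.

p = 2·P(Z > |3.065|) = 2·(1 - Φ(3.065)) ≈ 0.0022. Significant at α = 0.1; Significant at α = 0.05; Significant at α = 0.01.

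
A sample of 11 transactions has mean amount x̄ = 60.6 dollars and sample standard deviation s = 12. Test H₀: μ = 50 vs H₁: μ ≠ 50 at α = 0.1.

t = (x̄ - μ₀)/(s/√n) = (60.6 - 50)/(12/√11) = 2.93. df = 10, critical t = ±1.812. Reject H₀.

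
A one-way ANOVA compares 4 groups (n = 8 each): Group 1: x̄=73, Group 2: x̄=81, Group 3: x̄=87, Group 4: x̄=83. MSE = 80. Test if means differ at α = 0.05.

Grand mean = 81.0. SS_between = 832.0, MS_between = 277.33. F = 3.467, F_crit ≈ 2.947. Reject H₀.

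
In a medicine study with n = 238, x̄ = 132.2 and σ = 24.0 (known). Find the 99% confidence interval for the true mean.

CI = x̄ ± z*(σ/√n) = 132.2 ± 2.576(24.0/√238) = 132.2 ± 4.01 = (128.19, 136.21)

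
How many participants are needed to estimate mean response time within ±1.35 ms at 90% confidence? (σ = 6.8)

n = (z*σ/E)² = (1.645×6.8/1.35)² = 68.7 → n = 69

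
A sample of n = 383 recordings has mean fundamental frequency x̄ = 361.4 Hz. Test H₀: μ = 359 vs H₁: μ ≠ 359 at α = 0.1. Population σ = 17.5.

z = (x̄ - μ₀)/(σ/√n) = (361.4 - 359)/(17.5/√383) = 2.684. Critical value: ±1.645. Since |2.684| > 1.645, Reject H₀.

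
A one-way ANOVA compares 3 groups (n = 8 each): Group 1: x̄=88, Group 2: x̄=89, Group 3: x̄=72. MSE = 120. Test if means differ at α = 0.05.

Grand mean = 83.0. SS_between = 1456.0, MS_between = 728.0. F = 6.067, F_crit ≈ 3.467. Reject H₀.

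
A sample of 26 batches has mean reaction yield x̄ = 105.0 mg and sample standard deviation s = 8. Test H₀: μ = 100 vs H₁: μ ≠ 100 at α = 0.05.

t = (x̄ - μ₀)/(s/√n) = (105.0 - 100)/(8/√26) = 3.187. df = 25, critical t = ±2.06. Reject H₀.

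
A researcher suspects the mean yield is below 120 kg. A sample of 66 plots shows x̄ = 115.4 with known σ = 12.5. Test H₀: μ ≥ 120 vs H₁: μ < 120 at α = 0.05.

z = -2.99. Critical value: -1.645. Reject H₀.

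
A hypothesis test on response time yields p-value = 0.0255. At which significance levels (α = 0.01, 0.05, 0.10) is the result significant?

p = 0.0255. Significant at: α = 0.05, 0.1.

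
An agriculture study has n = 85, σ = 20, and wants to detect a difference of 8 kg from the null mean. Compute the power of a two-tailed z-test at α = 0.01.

SE = σ/√n = 20/√85 = 2.169. Non-centrality λ = d/SE = 8/2.169 = 3.688. Power ≈ Φ(λ - z_{α/2}) = Φ(3.688 - 2.576) = Φ(1.112) = 0.867.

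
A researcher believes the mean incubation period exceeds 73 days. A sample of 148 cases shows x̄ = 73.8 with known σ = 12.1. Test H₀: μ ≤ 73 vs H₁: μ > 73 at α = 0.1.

z = 0.804. Critical value: 1.28. Fail to reject H₀.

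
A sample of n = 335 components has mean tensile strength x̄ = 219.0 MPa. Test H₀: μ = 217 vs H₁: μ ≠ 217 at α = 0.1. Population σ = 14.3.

z = (x̄ - μ₀)/(σ/√n) = (219.0 - 217)/(14.3/√335) = 2.56. Critical value: ±1.645. Since |2.56| > 1.645, Reject H₀.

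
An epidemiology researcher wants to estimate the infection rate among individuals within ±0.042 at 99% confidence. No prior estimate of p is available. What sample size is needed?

Conservative approach: use p = 0.5 (maximizes p(1-p) = 0.25). n = z²(0.25)/E² = 2.576²×0.25/0.042² = 940.4 → n = 941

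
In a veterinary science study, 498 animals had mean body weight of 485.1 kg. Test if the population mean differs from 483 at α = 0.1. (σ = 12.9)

z = (x̄ - μ₀)/(σ/√n) = (485.1 - 483)/(12.9/√498) = 3.633. Critical value: ±1.645. Since |3.633| > 1.645, Reject H₀.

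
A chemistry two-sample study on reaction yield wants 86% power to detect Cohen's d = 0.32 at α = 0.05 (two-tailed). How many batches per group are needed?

z_{α/2} = 1.96, z_β = Φ⁻¹(0.86) = 1.08. For small effect (d = 0.32): n per group = 2(z_{α/2} + z_β)²/d² = 2(1.96 + 1.08)²/0.32² = 180.5 → 181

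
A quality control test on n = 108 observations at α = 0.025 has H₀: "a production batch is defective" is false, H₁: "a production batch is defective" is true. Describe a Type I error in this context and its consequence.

Type I error: rejecting H₀ when it is true — concluding that a production batch is defective when in fact it is not. Consequence: scrapping a good batch — wasted material and cost for no reason.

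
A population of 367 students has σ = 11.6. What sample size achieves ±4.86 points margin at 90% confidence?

Without FPC: n₀ = (1.645×11.6/4.86)² = 15.416. With FPC: n = n₀N/(n₀+N-1) = 14.8 → n = 15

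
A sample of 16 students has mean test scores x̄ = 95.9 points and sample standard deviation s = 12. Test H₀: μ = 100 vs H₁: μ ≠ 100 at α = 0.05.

t = (x̄ - μ₀)/(s/√n) = (95.9 - 100)/(12/√16) = -1.367. df = 15, critical t = ±2.131. Fail to reject H₀.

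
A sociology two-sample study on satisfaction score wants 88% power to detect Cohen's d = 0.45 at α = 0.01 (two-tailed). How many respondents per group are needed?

z_{α/2} = 2.576, z_β = Φ⁻¹(0.88) = 1.175. For small effect (d = 0.45): n per group = 2(z_{α/2} + z_β)²/d² = 2(2.576 + 1.175)²/0.45² = 139.0 → 139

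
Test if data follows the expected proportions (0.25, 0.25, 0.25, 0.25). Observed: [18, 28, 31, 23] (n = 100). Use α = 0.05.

Expected: [25.0, 25.0, 25.0, 25.0]. χ² = 3.92. df = 3, critical = 7.815. Fail to reject H₀.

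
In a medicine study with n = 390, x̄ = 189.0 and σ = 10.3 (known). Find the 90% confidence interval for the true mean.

CI = x̄ ± z*(σ/√n) = 189.0 ± 1.645(10.3/√390) = 189.0 ± 0.86 = (188.14, 189.86)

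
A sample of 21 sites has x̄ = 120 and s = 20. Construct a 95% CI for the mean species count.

CI = x̄ ± t*(s/√n) = 120 ± 2.086(20/√21) = (110.9, 129.1)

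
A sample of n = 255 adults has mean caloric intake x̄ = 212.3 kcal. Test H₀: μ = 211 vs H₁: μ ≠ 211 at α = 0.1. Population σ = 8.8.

z = (x̄ - μ₀)/(σ/√n) = (212.3 - 211)/(8.8/√255) = 2.359. Critical value: ±1.645. Since |2.359| > 1.645, Reject H₀.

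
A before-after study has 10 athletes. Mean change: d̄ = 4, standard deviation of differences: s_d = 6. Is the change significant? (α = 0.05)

t = d̄/(s_d/√n) = 4/(6/√10) = 2.108. df = 9, critical t = ±2.262. Fail to reject H₀.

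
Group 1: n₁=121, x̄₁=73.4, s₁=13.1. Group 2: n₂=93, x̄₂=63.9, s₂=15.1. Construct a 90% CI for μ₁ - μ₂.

Difference = 9.5. SE = √(13.1²/121 + 15.1²/93) = 1.967. CI = (6.26, 12.74)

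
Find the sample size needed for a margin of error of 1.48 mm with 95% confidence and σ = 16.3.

n = (z*σ/E)² = (1.96×16.3/1.48)² = 466.0 → n = 466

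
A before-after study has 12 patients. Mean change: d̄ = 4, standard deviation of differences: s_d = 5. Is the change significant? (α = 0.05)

t = d̄/(s_d/√n) = 4/(5/√12) = 2.771. df = 11, critical t = ±2.201. Reject H₀.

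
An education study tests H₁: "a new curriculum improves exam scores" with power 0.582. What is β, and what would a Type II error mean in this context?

β = 1 - power = 1 - 0.582 = 0.418. A Type II error is failing to reject H₀ when H₀ is false (false negative) — here, failing to conclude that a new curriculum improves exam scores when in fact it is true. Consequence: keeping the old curriculum when the new one would have helped students.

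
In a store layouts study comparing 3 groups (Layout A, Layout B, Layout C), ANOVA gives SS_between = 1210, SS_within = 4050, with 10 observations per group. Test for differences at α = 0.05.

df_between = 2, df_within = 27. F = MS_between/MS_within = 605.0/150.0 = 4.033. F_crit ≈ 3.354. Reject H₀. At least one mean differs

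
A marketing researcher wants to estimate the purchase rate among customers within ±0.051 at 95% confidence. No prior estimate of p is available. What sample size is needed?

Conservative approach: use p = 0.5 (maximizes p(1-p) = 0.25). n = z²(0.25)/E² = 1.96²×0.25/0.051² = 369.2 → n = 370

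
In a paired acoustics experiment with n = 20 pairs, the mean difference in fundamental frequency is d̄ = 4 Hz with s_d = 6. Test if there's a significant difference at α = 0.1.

t = d̄/(s_d/√n) = 4/(6/√20) = 2.981. df = 19, critical t = ±1.729. Reject H₀.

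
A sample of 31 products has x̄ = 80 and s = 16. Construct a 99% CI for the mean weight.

CI = x̄ ± t*(s/√n) = 80 ± 2.75(16/√31) = (72.1, 87.9)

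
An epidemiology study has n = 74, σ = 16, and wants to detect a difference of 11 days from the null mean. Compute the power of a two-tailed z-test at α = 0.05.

SE = σ/√n = 16/√74 = 1.86. Non-centrality λ = d/SE = 11/1.86 = 5.914. Power ≈ Φ(λ - z_{α/2}) = Φ(5.914 - 1.96) = Φ(3.954) = 1.0.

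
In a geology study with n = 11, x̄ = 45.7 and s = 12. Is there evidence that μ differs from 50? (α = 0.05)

t = (x̄ - μ₀)/(s/√n) = (45.7 - 50)/(12/√11) = -1.188. df = 10, critical t = ±2.228. Fail to reject H₀.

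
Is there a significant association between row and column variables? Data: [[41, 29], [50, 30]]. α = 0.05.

χ² = 0.241. df = 1, critical = 3.841. Fail to reject H₀. No evidence of dependence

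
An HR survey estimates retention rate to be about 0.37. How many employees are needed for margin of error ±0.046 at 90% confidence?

n = z²p(1-p)/E² = 1.645²×0.37×0.63/0.046² = 298.1 → n = 299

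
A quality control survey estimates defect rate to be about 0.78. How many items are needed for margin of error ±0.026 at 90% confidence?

n = z²p(1-p)/E² = 1.645²×0.78×0.22/0.026² = 686.9 → n = 687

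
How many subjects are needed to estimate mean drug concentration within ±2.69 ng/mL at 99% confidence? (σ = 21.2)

n = (z*σ/E)² = (2.576×21.2/2.69)² = 412.2 → n = 413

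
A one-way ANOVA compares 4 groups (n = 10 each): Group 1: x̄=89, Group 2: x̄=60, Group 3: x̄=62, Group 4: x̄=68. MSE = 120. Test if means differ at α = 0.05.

Grand mean = 69.75. SS_between = 5287.5, MS_between = 1762.5. F = 14.688, F_crit ≈ 2.866. Reject H₀.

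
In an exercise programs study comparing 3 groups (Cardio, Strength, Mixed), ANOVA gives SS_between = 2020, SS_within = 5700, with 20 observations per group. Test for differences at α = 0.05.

df_between = 2, df_within = 57. F = MS_between/MS_within = 1010.0/100.0 = 10.1. F_crit ≈ 3.159. Reject H₀. At least one mean differs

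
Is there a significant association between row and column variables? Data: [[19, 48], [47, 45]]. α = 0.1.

χ² = 8.249. df = 1, critical = 2.706. Reject H₀. Variables are dependent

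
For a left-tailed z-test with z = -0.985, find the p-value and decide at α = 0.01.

p = P(Z < -0.985) = Φ(-0.985) ≈ 0.1623. Since p ≥ 0.01, fail to reject H₀ (not significant) at α = 0.01.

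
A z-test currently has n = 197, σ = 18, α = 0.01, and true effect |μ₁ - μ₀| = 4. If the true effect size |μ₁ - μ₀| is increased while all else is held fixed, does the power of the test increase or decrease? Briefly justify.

Power increases: a larger true effect increases the non-centrality λ = |μ₁ - μ₀|/(σ/√n).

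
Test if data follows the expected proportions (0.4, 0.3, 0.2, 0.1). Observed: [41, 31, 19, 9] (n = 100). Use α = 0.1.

Expected: [40.0, 30.0, 20.0, 10.0]. χ² = 0.208. df = 3, critical = 6.251. Fail to reject H₀.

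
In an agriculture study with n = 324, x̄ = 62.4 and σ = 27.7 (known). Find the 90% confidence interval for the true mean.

CI = x̄ ± z*(σ/√n) = 62.4 ± 1.645(27.7/√324) = 62.4 ± 2.53 = (59.87, 64.93)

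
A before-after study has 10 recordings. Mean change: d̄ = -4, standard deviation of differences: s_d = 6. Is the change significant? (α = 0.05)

t = d̄/(s_d/√n) = -4/(6/√10) = -2.108. df = 9, critical t = ±2.262. Fail to reject H₀.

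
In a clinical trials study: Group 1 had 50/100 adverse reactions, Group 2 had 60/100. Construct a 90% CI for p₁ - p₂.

p̂₁ = 0.5, p̂₂ = 0.6. Difference = -0.1. CI = (-0.215, 0.015)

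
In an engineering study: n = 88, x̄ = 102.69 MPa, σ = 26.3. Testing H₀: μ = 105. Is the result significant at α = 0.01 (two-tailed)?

z = (102.69 - 105)/(26.3/√88) = -0.824. Since |z| ≤ 2.576, not significant at α = 0.01.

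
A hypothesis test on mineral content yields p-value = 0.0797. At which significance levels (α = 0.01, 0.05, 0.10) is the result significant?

p = 0.0797. Significant at: α = 0.1.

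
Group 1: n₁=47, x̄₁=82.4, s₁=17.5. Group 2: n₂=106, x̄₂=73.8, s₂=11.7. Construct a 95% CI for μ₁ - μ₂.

Difference = 8.6. SE = √(17.5²/47 + 11.7²/106) = 2.794. CI = (3.12, 14.08)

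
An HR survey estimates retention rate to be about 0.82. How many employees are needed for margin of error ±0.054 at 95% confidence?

n = z²p(1-p)/E² = 1.96²×0.82×0.18/0.054² = 194.5 → n = 195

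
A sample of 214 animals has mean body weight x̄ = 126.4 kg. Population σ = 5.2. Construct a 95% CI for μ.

CI = x̄ ± z*(σ/√n) = 126.4 ± 1.96(5.2/√214) = 126.4 ± 0.7 = (125.7, 127.1)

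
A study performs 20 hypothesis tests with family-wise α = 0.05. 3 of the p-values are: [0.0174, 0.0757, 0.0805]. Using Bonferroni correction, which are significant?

Bonferroni α = 0.05/20 = 0.0025. None of the given p-values are significant.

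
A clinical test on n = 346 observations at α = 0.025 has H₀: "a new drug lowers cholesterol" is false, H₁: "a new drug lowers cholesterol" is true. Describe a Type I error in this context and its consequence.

Type I error: rejecting H₀ when it is true — concluding that a new drug lowers cholesterol when in fact it is not. Consequence: approving an ineffective drug — patients take a useless medication and may skip effective alternatives.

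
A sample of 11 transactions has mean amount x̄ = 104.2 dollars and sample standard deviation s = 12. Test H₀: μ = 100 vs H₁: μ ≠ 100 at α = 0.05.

t = (x̄ - μ₀)/(s/√n) = (104.2 - 100)/(12/√11) = 1.161. df = 10, critical t = ±2.228. Fail to reject H₀.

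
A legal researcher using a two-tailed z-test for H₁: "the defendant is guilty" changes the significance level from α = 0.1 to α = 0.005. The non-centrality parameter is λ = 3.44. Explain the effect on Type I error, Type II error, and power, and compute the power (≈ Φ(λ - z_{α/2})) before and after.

Decreasing α from 0.1 to 0.005:
• Type I error rate decreases (α is the Type I rate by definition).
• Critical value moves from z_{α/2} = 1.645 to 2.807, so power = Φ(λ - z_{α/2}) goes from Φ(3.44 - 1.645) = 0.964 to Φ(3.44 - 2.807) = 0.737.
• Type II error rate β = 1 - power therefore increases (0.036 → 0.263).
Appropriate when false positives are costly — here, convicting an innocent person.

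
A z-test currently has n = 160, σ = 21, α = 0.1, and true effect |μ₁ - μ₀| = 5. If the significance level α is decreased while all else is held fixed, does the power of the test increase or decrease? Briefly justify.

Power decreases: a smaller α raises the critical value, so less of the H₁ sampling distribution falls in the rejection region.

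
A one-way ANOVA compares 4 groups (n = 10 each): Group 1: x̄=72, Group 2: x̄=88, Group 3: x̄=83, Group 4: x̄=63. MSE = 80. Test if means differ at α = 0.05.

Grand mean = 76.5. SS_between = 3770.0, MS_between = 1256.67. F = 15.708, F_crit ≈ 2.866. Reject H₀.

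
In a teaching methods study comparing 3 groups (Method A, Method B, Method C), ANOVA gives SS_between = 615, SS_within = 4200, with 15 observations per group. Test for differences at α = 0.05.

df_between = 2, df_within = 42. F = MS_between/MS_within = 307.5/100.0 = 3.075. F_crit ≈ 3.22. Fail to reject H₀.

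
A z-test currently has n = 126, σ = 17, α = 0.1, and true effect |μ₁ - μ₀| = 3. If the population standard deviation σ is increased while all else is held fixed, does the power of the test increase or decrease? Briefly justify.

Power decreases: a larger σ inflates the standard error σ/√n, pulling the sampling distribution under H₁ back toward the critical value.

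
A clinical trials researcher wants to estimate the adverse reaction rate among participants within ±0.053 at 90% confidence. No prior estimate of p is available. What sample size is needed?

Conservative approach: use p = 0.5 (maximizes p(1-p) = 0.25). n = z²(0.25)/E² = 1.645²×0.25/0.053² = 240.8 → n = 241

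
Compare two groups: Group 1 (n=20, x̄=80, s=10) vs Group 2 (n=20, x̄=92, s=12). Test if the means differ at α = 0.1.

Pooled sp = 11.05. t = -3.436, df = 38. Critical t = ±1.686. Reject H₀.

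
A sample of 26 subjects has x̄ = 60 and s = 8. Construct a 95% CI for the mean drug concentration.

CI = x̄ ± t*(s/√n) = 60 ± 2.06(8/√26) = (56.77, 63.23)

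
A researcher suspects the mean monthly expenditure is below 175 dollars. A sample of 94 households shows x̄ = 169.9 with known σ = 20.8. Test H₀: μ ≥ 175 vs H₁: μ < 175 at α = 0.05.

z = -2.377. Critical value: -1.645. Reject H₀.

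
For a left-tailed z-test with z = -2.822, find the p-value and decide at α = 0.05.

p = P(Z < -2.822) = Φ(-2.822) ≈ 0.0024. Since p < 0.05, reject H₀ (significant) at α = 0.05.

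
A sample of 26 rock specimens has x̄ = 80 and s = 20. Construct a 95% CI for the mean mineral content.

CI = x̄ ± t*(s/√n) = 80 ± 2.06(20/√26) = (71.92, 88.08)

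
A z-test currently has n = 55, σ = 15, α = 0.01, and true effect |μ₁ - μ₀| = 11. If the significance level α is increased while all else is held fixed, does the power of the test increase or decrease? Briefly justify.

Power increases: a larger α lowers the critical value, so more of the H₁ sampling distribution falls in the rejection region.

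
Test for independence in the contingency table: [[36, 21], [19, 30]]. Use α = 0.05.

χ² = 6.275. df = 1, critical = 3.841. Reject H₀. Variables are dependent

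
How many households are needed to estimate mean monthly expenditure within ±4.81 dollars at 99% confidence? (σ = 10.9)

n = (z*σ/E)² = (2.576×10.9/4.81)² = 34.1 → n = 35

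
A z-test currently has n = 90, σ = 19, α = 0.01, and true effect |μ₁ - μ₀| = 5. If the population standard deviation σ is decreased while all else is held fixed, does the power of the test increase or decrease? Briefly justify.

Power increases: a smaller σ shrinks the standard error σ/√n, moving the sampling distribution under H₁ further from the critical value.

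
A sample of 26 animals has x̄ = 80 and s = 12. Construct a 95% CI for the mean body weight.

CI = x̄ ± t*(s/√n) = 80 ± 2.06(12/√26) = (75.15, 84.85)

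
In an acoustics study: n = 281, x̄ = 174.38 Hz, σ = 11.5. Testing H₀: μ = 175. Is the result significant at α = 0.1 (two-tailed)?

z = (174.38 - 175)/(11.5/√281) = -0.904. Since |z| ≤ 1.645, not significant at α = 0.1.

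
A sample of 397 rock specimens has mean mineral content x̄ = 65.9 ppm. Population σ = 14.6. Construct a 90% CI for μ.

CI = x̄ ± z*(σ/√n) = 65.9 ± 1.645(14.6/√397) = 65.9 ± 1.21 = (64.69, 67.11)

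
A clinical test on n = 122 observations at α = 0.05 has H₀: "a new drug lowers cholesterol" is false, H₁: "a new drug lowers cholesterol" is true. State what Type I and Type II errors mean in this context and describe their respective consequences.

Type I (false positive): concluding that a new drug lowers cholesterol when it is not — approving an ineffective drug — patients take a useless medication and may skip effective alternatives. Type II (false negative): failing to conclude that a new drug lowers cholesterol when it is — shelving an effective drug — patients miss out on a treatment that would have helped. Which is costlier depends on domain priorities and is a judgement call rather than a statistical fact.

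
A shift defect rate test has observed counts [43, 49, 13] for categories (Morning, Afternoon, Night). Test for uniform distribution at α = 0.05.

Expected = 35 each. χ² = Σ(O-E)²/E = 21.257. df = 2, critical value = 5.991. Reject H₀.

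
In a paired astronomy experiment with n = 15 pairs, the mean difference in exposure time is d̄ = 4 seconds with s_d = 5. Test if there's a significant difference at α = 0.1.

t = d̄/(s_d/√n) = 4/(5/√15) = 3.098. df = 14, critical t = ±1.761. Reject H₀.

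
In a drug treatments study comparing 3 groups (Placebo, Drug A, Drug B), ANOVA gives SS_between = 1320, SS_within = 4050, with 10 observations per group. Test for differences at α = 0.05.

df_between = 2, df_within = 27. F = MS_between/MS_within = 660.0/150.0 = 4.4. F_crit ≈ 3.354. Reject H₀. At least one mean differs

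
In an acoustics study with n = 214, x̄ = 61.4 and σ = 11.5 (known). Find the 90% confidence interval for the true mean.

CI = x̄ ± z*(σ/√n) = 61.4 ± 1.645(11.5/√214) = 61.4 ± 1.29 = (60.11, 62.69)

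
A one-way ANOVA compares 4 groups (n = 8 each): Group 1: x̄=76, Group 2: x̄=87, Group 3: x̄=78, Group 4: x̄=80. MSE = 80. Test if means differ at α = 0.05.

Grand mean = 80.25. SS_between = 550.0, MS_between = 183.33. F = 2.292, F_crit ≈ 2.947. Fail to reject H₀.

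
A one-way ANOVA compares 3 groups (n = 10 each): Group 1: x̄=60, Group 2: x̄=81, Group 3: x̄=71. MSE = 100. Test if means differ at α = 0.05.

Grand mean = 70.67. SS_between = 2206.67, MS_between = 1103.33. F = 11.033, F_crit ≈ 3.354. Reject H₀.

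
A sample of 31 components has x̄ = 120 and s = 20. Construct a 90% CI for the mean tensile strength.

CI = x̄ ± t*(s/√n) = 120 ± 1.697(20/√31) = (113.9, 126.1)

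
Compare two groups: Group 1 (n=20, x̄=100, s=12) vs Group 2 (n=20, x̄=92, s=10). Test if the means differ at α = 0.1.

Pooled sp = 11.05. t = 2.29, df = 38. Critical t = ±1.686. Reject H₀.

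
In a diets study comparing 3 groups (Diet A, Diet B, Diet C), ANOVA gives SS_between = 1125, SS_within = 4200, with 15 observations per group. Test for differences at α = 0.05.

df_between = 2, df_within = 42. F = MS_between/MS_within = 562.5/100.0 = 5.625. F_crit ≈ 3.22. Reject H₀. At least one mean differs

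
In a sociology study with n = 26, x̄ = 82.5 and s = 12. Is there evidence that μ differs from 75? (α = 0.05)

t = (x̄ - μ₀)/(s/√n) = (82.5 - 75)/(12/√26) = 3.187. df = 25, critical t = ±2.06. Reject H₀.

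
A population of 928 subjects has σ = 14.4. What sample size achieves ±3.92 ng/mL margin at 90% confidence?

Without FPC: n₀ = (1.645×14.4/3.92)² = 36.516. With FPC: n = n₀N/(n₀+N-1) = 35.2 → n = 36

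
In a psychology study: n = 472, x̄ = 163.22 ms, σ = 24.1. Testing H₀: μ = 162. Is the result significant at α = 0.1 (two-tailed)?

z = (163.22 - 162)/(24.1/√472) = 1.1. Since |z| ≤ 1.645, not significant at α = 0.1.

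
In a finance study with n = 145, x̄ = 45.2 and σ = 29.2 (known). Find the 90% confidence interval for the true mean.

CI = x̄ ± z*(σ/√n) = 45.2 ± 1.645(29.2/√145) = 45.2 ± 3.99 = (41.21, 49.19)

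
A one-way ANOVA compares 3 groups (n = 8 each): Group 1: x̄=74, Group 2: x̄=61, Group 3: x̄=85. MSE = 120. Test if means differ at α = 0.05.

Grand mean = 73.33. SS_between = 2309.33, MS_between = 1154.67. F = 9.622, F_crit ≈ 3.467. Reject H₀.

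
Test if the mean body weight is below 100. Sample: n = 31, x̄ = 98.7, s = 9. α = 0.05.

t = (98.7 - 100)/(9/√31) = -0.804, df = 30. Critical t = -1.697. Fail to reject H₀.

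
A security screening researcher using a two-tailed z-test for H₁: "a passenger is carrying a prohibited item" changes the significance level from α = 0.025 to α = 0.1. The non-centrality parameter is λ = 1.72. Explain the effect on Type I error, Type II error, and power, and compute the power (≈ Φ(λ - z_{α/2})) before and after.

Increasing α from 0.025 to 0.1:
• Type I error rate increases (α is the Type I rate by definition).
• Critical value moves from z_{α/2} = 2.241 to 1.645, so power = Φ(λ - z_{α/2}) goes from Φ(1.72 - 2.241) = 0.301 to Φ(1.72 - 1.645) = 0.53.
• Type II error rate β = 1 - power therefore decreases (0.699 → 0.47).
Appropriate when false negatives are costly — here, letting a prohibited item through — security breach.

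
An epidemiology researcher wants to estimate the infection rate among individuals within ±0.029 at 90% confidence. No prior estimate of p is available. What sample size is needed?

Conservative approach: use p = 0.5 (maximizes p(1-p) = 0.25). n = z²(0.25)/E² = 1.645²×0.25/0.029² = 804.4 → n = 805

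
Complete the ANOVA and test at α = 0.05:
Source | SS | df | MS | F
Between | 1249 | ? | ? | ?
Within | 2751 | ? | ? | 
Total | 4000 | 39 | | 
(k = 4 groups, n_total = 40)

df_between = 3, df_within = 36. MS_between = 416.33, MS_within = 76.42. F = 5.448, F_crit ≈ 2.866. Reject H₀.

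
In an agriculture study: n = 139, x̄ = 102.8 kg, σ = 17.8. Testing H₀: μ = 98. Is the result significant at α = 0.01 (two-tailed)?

z = (102.8 - 98)/(17.8/√139) = 3.179. Since |z| > 2.576, significant at α = 0.01.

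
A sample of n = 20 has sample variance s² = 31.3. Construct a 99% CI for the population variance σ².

df = 19. χ²_{0.005} = 38.582, χ²_{0.995} = 6.844. CI for σ² = ((n-1)s²/χ²_{α/2}, (n-1)s²/χ²_{1-α/2}) = (19·31.3/38.582, 19·31.3/6.844) = (15.41, 86.89)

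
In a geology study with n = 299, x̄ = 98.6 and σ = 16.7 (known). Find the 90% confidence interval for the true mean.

CI = x̄ ± z*(σ/√n) = 98.6 ± 1.645(16.7/√299) = 98.6 ± 1.59 = (97.01, 100.19)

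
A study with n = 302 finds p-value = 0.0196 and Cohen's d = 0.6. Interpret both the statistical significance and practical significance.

Statistically significant (p = 0.0196 < 0.05). Cohen's d = 0.6 indicates a medium effect size. Both statistical and practical significance should be considered.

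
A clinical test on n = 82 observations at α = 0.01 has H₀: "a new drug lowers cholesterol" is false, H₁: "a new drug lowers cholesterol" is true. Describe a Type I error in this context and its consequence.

Type I error: rejecting H₀ when it is true — concluding that a new drug lowers cholesterol when in fact it is not. Consequence: approving an ineffective drug — patients take a useless medication and may skip effective alternatives.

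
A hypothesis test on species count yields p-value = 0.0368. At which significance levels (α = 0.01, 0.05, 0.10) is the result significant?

p = 0.0368. Significant at: α = 0.05, 0.1.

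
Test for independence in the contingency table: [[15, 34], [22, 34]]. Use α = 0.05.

χ² = 0.861. df = 1, critical = 3.841. Fail to reject H₀. No evidence of dependence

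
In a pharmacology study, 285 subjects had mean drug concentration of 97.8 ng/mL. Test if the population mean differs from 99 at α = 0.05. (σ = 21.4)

z = (x̄ - μ₀)/(σ/√n) = (97.8 - 99)/(21.4/√285) = -0.947. Critical value: ±1.96. Since |-0.947| ≤ 1.96, Fail to reject H₀.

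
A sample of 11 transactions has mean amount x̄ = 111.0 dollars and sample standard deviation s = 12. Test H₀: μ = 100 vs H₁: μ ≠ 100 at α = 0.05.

t = (x̄ - μ₀)/(s/√n) = (111.0 - 100)/(12/√11) = 3.04. df = 10, critical t = ±2.228. Reject H₀.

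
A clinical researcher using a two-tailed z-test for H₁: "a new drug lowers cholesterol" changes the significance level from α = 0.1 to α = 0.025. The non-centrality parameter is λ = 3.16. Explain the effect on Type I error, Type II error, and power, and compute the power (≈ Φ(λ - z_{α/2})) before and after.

Decreasing α from 0.1 to 0.025:
• Type I error rate decreases (α is the Type I rate by definition).
• Critical value moves from z_{α/2} = 1.645 to 2.241, so power = Φ(λ - z_{α/2}) goes from Φ(3.16 - 1.645) = 0.935 to Φ(3.16 - 2.241) = 0.821.
• Type II error rate β = 1 - power therefore increases (0.065 → 0.179).
Appropriate when false positives are costly — here, approving an ineffective drug — patients take a useless medication and may skip effective alternatives.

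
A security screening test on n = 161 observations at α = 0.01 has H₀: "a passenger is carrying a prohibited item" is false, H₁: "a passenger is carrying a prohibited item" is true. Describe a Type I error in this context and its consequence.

Type I error: rejecting H₀ when it is true — concluding that a passenger is carrying a prohibited item when in fact it is not. Consequence: detaining an innocent passenger — delay and inconvenience.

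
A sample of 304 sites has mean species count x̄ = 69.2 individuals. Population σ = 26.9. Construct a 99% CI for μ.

CI = x̄ ± z*(σ/√n) = 69.2 ± 2.576(26.9/√304) = 69.2 ± 3.97 = (65.23, 73.17)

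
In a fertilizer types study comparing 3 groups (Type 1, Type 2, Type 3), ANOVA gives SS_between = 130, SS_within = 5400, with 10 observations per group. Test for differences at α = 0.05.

df_between = 2, df_within = 27. F = MS_between/MS_within = 65.0/200.0 = 0.325. F_crit ≈ 3.354. Fail to reject H₀.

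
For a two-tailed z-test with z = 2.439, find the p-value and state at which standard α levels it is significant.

p = 2·P(Z > |2.439|) = 2·(1 - Φ(2.439)) ≈ 0.0147. Significant at α = 0.1; Significant at α = 0.05.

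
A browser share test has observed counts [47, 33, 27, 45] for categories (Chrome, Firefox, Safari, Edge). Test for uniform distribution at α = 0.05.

Expected = 38 each. χ² = Σ(O-E)²/E = 7.263. df = 3, critical value = 7.815. Fail to reject H₀.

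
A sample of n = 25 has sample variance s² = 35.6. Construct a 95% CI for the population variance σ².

df = 24. χ²_{0.025} = 39.364, χ²_{0.975} = 12.401. CI for σ² = ((n-1)s²/χ²_{α/2}, (n-1)s²/χ²_{1-α/2}) = (24·35.6/39.364, 24·35.6/12.401) = (21.71, 68.9)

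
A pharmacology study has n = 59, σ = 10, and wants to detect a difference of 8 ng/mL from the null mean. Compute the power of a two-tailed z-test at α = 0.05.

SE = σ/√n = 10/√59 = 1.302. Non-centrality λ = d/SE = 8/1.302 = 6.145. Power ≈ Φ(λ - z_{α/2}) = Φ(6.145 - 1.96) = Φ(4.185) = 1.0.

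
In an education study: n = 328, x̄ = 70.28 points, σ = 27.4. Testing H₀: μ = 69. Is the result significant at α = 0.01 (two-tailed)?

z = (70.28 - 69)/(27.4/√328) = 0.846. Since |z| ≤ 2.576, not significant at α = 0.01.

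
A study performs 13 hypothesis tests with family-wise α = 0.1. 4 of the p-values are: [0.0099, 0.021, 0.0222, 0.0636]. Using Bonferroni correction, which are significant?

Bonferroni α = 0.1/13 = 0.00769. None of the given p-values are significant.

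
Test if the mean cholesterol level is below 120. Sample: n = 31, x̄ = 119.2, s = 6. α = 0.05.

t = (119.2 - 120)/(6/√31) = -0.742, df = 30. Critical t = -1.697. Fail to reject H₀.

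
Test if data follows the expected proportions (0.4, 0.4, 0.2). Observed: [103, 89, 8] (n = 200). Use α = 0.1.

Expected: [80.0, 80.0, 40.0]. χ² = 33.225. df = 2, critical = 4.605. Reject H₀.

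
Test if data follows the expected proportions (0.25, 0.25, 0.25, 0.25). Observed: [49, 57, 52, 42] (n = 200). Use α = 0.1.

Expected: [50.0, 50.0, 50.0, 50.0]. χ² = 2.36. df = 3, critical = 6.251. Fail to reject H₀.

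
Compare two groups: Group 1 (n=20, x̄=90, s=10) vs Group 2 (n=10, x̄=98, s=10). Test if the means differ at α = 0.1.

Pooled sp = 10.0. t = -2.066, df = 28. Critical t = ±1.701. Reject H₀.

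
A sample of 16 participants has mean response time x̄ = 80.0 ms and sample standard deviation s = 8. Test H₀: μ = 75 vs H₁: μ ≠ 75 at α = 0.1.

t = (x̄ - μ₀)/(s/√n) = (80.0 - 75)/(8/√16) = 2.5. df = 15, critical t = ±1.753. Reject H₀.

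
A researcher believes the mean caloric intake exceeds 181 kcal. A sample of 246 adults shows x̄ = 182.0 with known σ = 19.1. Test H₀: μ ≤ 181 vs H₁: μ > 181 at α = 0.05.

z = 0.821. Critical value: 1.645. Fail to reject H₀.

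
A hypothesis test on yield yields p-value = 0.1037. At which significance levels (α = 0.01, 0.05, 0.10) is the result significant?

p = 0.1037. Not significant at any of the given levels.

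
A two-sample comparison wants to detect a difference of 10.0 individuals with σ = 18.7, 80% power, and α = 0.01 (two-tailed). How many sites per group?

n per group = 2(z_α/2 + z_β)²σ²/d² = 2×(2.576 + 0.84)²×18.7²/10.0² = 81.6 → n = 82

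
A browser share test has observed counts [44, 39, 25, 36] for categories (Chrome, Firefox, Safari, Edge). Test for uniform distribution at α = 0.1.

Expected = 36 each. χ² = Σ(O-E)²/E = 5.389. df = 3, critical value = 6.251. Fail to reject H₀.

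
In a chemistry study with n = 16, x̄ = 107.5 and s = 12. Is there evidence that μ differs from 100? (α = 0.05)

t = (x̄ - μ₀)/(s/√n) = (107.5 - 100)/(12/√16) = 2.5. df = 15, critical t = ±2.131. Reject H₀.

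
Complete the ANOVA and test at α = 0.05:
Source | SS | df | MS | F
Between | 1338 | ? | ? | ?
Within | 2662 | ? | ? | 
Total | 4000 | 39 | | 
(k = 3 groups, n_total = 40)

df_between = 2, df_within = 37. MS_between = 669.0, MS_within = 71.95. F = 9.299, F_crit ≈ 3.252. Reject H₀.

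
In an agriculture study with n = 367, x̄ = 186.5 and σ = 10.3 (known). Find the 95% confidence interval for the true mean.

CI = x̄ ± z*(σ/√n) = 186.5 ± 1.96(10.3/√367) = 186.5 ± 1.05 = (185.45, 187.55)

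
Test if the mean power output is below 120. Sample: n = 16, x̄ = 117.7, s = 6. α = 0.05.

t = (117.7 - 120)/(6/√16) = -1.533, df = 15. Critical t = -1.753. Fail to reject H₀.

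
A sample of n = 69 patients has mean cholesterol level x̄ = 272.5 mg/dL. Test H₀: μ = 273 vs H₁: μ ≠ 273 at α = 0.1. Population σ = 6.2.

z = (x̄ - μ₀)/(σ/√n) = (272.5 - 273)/(6.2/√69) = -0.67. Critical value: ±1.645. Since |-0.67| ≤ 1.645, Fail to reject H₀.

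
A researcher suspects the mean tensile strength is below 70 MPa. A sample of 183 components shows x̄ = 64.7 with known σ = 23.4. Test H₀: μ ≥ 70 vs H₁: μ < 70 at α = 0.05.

z = -3.064. Critical value: -1.645. Reject H₀.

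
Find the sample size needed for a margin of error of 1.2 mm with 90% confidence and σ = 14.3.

n = (z*σ/E)² = (1.645×14.3/1.2)² = 384.3 → n = 385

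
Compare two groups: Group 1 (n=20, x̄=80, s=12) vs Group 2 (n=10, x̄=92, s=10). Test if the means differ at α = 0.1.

Pooled sp = 11.4. t = -2.719, df = 28. Critical t = ±1.701. Reject H₀.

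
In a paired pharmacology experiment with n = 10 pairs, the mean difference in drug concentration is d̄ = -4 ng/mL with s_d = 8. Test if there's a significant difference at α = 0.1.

t = d̄/(s_d/√n) = -4/(8/√10) = -1.581. df = 9, critical t = ±1.833. Fail to reject H₀.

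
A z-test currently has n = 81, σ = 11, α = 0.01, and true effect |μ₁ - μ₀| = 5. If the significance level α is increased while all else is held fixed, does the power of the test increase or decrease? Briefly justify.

Power increases: a larger α lowers the critical value, so more of the H₁ sampling distribution falls in the rejection region.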